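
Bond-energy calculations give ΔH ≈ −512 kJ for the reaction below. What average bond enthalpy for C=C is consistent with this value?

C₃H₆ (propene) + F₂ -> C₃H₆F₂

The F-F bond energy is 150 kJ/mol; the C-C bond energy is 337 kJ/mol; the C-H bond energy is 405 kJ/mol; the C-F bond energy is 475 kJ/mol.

D(C=C) ≈ 625 kJ/mol

Let D be the C=C bond energy.
Σ(broken) = 1×337 + 6×405 + 1×D + 1×150 = 2917 + D
Σ(formed) = 2×337 + 2×475 + 6×405 = 4054
ΔH = Σ(broken) − Σ(formed) = (2917 + D) − (4054) = −1137 + D
Setting this equal to −512 kJ gives D = 625 kJ/mol.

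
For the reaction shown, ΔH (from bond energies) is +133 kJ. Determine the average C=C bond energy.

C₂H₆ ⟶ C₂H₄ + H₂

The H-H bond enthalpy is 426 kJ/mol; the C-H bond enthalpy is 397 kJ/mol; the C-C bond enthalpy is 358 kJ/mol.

D(C=C) ≈ 593 kJ/mol

Let D be the C=C bond energy.
Σ(broken) = 1×358 + 6×397 = 2740
Σ(formed) = 4×397 + 1×D + 1×426 = 2014 + D
ΔH = Σ(broken) − Σ(formed) = (2740) − (2014 + D) = +726 − D
Setting this equal to +133 kJ gives D = 593 kJ/mol.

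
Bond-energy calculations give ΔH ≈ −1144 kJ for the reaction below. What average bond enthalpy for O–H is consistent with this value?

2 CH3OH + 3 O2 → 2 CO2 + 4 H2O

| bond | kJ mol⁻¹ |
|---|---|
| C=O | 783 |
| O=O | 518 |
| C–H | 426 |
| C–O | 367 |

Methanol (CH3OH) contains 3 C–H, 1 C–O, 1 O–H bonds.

Let D be the O–H bond energy.
Σ(broken) = 6×426 + 2×367 + 2×D + 3×518 = 4844 + 2D
Σ(formed) = 4×783 + 8×D = 3132 + 8D
ΔH = Σ(broken) − Σ(formed) = (4844 + 2D) − (3132 + 8D) = +1712 − 6D
Setting this equal to −1144 kJ gives 6D = 2856, so D = 476 kJ/mol.

D(O–H) ≈ 476 kJ/mol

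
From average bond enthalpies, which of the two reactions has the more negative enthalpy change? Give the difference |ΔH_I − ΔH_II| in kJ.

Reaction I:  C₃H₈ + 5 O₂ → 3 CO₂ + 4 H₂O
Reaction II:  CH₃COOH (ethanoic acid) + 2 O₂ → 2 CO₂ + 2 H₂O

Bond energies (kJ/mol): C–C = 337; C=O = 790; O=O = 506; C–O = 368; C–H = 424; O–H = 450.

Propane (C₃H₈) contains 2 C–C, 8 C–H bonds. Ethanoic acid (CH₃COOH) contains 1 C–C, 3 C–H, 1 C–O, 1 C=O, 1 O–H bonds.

Reaction I:
  Bonds broken (reactants):
    C–C: 2 × 337 = 674
    C–H: 8 × 424 = 3392
    O=O: 5 × 506 = 2530
    Σ(broken) = 6596 kJ
  Bonds formed (products):
    C=O: 6 × 790 = 4740
    O–H: 8 × 450 = 3600
    Σ(formed) = 8340 kJ
  ΔH_I = 6596 − 8340 = −1744 kJ
Reaction II:
  Bonds broken (reactants):
    C–C: 1 × 337 = 337
    C–H: 3 × 424 = 1272
    C–O: 1 × 368 = 368
    C=O: 1 × 790 = 790
    O–H: 1 × 450 = 450
    O=O: 2 × 506 = 1012
    Σ(broken) = 4229 kJ
  Bonds formed (products):
    C=O: 4 × 790 = 3160
    O–H: 4 × 450 = 1800
    Σ(formed) = 4960 kJ
  ΔH_II = 4229 − 4960 = −731 kJ
ΔH_I − ΔH_II = −1013 kJ, so reaction I has the more negative ΔH; |ΔH_I − ΔH_II| = 1013 kJ.

Reaction I, by 1013 kJ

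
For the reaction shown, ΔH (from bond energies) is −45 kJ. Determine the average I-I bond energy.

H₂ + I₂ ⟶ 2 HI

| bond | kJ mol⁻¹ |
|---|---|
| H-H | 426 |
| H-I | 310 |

Let D be the I-I bond energy.
Σ(broken) = 1×426 + 1×D = 426 + D
Σ(formed) = 2×310 = 620
ΔH = Σ(broken) − Σ(formed) = (426 + D) − (620) = −194 + D
Setting this equal to −45 kJ gives D = 149 kJ/mol.

D(I-I) ≈ 149 kJ/mol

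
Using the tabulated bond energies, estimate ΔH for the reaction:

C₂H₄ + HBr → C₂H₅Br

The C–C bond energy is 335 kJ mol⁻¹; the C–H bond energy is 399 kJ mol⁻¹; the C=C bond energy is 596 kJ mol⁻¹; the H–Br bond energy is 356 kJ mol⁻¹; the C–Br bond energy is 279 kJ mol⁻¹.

Bonds broken (reactants):
  C–H: 4 × 399 = 1596
  C=C: 1 × 596 = 596
  H–Br: 1 × 356 = 356
  Σ(broken) = 2548 kJ
Bonds formed (products):
  C–Br: 1 × 279 = 279
  C–C: 1 × 335 = 335
  C–H: 5 × 399 = 1995
  Σ(formed) = 2609 kJ
ΔH = Σ(broken) − Σ(formed) = 2548 − 2609 = −61 kJ

ΔH ≈ −61 kJ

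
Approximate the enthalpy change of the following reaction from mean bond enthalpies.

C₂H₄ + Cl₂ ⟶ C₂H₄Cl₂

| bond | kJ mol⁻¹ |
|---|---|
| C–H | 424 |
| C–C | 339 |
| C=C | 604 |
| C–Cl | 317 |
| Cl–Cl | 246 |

Bonds broken (reactants):
  C–H: 4 × 424 = 1696
  C=C: 1 × 604 = 604
  Cl–Cl: 1 × 246 = 246
  Σ(broken) = 2546 kJ
Bonds formed (products):
  C–C: 1 × 339 = 339
  C–Cl: 2 × 317 = 634
  C–H: 4 × 424 = 1696
  Σ(formed) = 2669 kJ
ΔH = Σ(broken) − Σ(formed) = 2546 − 2669 = −123 kJ

ΔH ≈ −123 kJ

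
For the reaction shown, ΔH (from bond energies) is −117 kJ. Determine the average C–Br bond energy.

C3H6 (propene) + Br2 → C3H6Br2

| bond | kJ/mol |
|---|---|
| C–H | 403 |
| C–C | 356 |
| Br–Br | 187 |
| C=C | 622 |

D(C–Br) ≈ 285 kJ/mol

Let D be the C–Br bond energy.
Σ(broken) = 1×187 + 1×356 + 6×403 + 1×622 = 3583
Σ(formed) = 2×D + 2×356 + 6×403 = 3130 + 2D
ΔH = Σ(broken) − Σ(formed) = (3583) − (3130 + 2D) = +453 − 2D
Setting this equal to −117 kJ gives 2D = 570, so D = 285 kJ/mol.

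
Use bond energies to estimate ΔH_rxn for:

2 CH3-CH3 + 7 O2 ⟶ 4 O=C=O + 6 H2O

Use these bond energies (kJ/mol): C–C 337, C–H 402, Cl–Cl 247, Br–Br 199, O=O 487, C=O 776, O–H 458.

Bonds broken (reactants):
  C–C: 2 × 337 = 674
  C–H: 12 × 402 = 4824
  O=O: 7 × 487 = 3409
  Σ(broken) = 8907 kJ
Bonds formed (products):
  C=O: 8 × 776 = 6208
  O–H: 12 × 458 = 5496
  Σ(formed) = 11704 kJ
ΔH = Σ(broken) − Σ(formed) = 8907 − 11704 = −2797 kJ

ΔH ≈ −2797 kJ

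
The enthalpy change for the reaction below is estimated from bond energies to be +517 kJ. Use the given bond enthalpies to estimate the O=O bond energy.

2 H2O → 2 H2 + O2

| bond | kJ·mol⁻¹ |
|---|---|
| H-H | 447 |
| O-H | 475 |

D(O=O) ≈ 489 kJ/mol

Let D be the O=O bond energy.
Σ(broken) = 4×475 = 1900
Σ(formed) = 2×447 + 1×D = 894 + D
ΔH = Σ(broken) − Σ(formed) = (1900) − (894 + D) = +1006 − D
Setting this equal to +517 kJ gives D = 489 kJ/mol.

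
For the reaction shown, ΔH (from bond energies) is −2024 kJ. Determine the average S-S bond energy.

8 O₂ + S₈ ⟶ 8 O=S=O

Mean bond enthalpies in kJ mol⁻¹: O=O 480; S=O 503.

Let D be the S-S bond energy.
Σ(broken) = 8×480 + 8×D = 3840 + 8D
Σ(formed) = 16×503 = 8048
ΔH = Σ(broken) − Σ(formed) = (3840 + 8D) − (8048) = −4208 + 8D
Setting this equal to −2024 kJ gives 8D = 2184, so D = 273 kJ/mol.

D(S-S) ≈ 273 kJ/mol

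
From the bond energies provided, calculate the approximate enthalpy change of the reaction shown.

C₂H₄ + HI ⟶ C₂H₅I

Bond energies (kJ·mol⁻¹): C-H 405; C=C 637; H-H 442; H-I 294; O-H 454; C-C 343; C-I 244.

Bonds broken (reactants):
  C-H: 4 × 405 = 1620
  C=C: 1 × 637 = 637
  H-I: 1 × 294 = 294
  Σ(broken) = 2551 kJ
Bonds formed (products):
  C-C: 1 × 343 = 343
  C-H: 5 × 405 = 2025
  C-I: 1 × 244 = 244
  Σ(formed) = 2612 kJ
ΔH = Σ(broken) − Σ(formed) = 2551 − 2612 = −61 kJ

ΔH ≈ −61 kJ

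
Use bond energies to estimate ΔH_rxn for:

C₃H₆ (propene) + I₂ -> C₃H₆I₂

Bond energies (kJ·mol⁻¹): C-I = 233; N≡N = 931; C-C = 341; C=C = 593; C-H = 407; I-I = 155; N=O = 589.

Bonds broken (reactants):
  C-C: 1 × 341 = 341
  C-H: 6 × 407 = 2442
  C=C: 1 × 593 = 593
  I-I: 1 × 155 = 155
  Σ(broken) = 3531 kJ
Bonds formed (products):
  C-C: 2 × 341 = 682
  C-H: 6 × 407 = 2442
  C-I: 2 × 233 = 466
  Σ(formed) = 3590 kJ
ΔH = Σ(broken) − Σ(formed) = 3531 − 3590 = −59 kJ

ΔH ≈ −59 kJ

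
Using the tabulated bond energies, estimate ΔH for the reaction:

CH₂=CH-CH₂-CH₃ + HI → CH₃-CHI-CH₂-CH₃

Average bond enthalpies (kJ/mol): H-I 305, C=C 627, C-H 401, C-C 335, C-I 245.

ΔH ≈ −49 kJ

Bonds broken (reactants):
  C-C: 2 × 335 = 670
  C-H: 8 × 401 = 3208
  C=C: 1 × 627 = 627
  H-I: 1 × 305 = 305
  Σ(broken) = 4810 kJ
Bonds formed (products):
  C-C: 3 × 335 = 1005
  C-H: 9 × 401 = 3609
  C-I: 1 × 245 = 245
  Σ(formed) = 4859 kJ
ΔH = Σ(broken) − Σ(formed) = 4810 − 4859 = −49 kJ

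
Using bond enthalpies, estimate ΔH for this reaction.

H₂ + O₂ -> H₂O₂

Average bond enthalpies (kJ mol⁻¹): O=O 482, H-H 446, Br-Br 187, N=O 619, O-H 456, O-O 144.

Bonds broken (reactants):
  H-H: 1 × 446 = 446
  O=O: 1 × 482 = 482
  Σ(broken) = 928 kJ
Bonds formed (products):
  O-H: 2 × 456 = 912
  O-O: 1 × 144 = 144
  Σ(formed) = 1056 kJ
ΔH = Σ(broken) − Σ(formed) = 928 − 1056 = −128 kJ

ΔH ≈ −128 kJ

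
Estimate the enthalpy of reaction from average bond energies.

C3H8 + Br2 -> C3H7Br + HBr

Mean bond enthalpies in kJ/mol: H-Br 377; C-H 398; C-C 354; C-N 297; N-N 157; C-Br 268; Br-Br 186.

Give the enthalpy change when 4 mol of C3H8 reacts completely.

Bonds broken (reactants):
  Br-Br: 1 × 186 = 186
  C-C: 2 × 354 = 708
  C-H: 8 × 398 = 3184
  Σ(broken) = 4078 kJ
Bonds formed (products):
  C-Br: 1 × 268 = 268
  C-C: 2 × 354 = 708
  C-H: 7 × 398 = 2786
  H-Br: 1 × 377 = 377
  Σ(formed) = 4139 kJ
ΔH = Σ(broken) − Σ(formed) = 4078 − 4139 = −61 kJ
For 4× the reaction as written: 4 × (−61) = −244 kJ

ΔH = −244 kJ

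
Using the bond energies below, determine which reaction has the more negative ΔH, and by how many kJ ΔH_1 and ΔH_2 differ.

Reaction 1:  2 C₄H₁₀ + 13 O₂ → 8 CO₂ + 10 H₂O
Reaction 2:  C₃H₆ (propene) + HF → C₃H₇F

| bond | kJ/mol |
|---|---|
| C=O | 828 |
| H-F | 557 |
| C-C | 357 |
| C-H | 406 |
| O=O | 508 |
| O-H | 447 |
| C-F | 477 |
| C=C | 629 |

Reaction 1, by 5268 kJ

Reaction 1:
  Bonds broken (reactants):
    C-C: 6 × 357 = 2142
    C-H: 20 × 406 = 8120
    O=O: 13 × 508 = 6604
    Σ(broken) = 16866 kJ
  Bonds formed (products):
    C=O: 16 × 828 = 13248
    O-H: 20 × 447 = 8940
    Σ(formed) = 22188 kJ
  ΔH_1 = 16866 − 22188 = −5322 kJ
Reaction 2:
  Bonds broken (reactants):
    C-C: 1 × 357 = 357
    C-H: 6 × 406 = 2436
    C=C: 1 × 629 = 629
    H-F: 1 × 557 = 557
    Σ(broken) = 3979 kJ
  Bonds formed (products):
    C-C: 2 × 357 = 714
    C-F: 1 × 477 = 477
    C-H: 7 × 406 = 2842
    Σ(formed) = 4033 kJ
  ΔH_2 = 3979 − 4033 = −54 kJ
ΔH_1 − ΔH_2 = −5268 kJ, so reaction 1 has the more negative ΔH; |ΔH_1 − ΔH_2| = 5268 kJ.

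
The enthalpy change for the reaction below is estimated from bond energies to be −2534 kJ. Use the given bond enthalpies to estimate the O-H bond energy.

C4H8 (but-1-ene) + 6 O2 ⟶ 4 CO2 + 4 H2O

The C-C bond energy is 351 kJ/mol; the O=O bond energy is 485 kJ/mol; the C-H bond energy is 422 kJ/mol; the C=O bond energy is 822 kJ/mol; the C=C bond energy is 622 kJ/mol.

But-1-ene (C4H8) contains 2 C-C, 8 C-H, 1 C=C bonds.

D(O-H) ≈ 446 kJ/mol

Let D be the O-H bond energy.
Σ(broken) = 2×351 + 8×422 + 1×622 + 6×485 = 7610
Σ(formed) = 8×822 + 8×D = 6576 + 8D
ΔH = Σ(broken) − Σ(formed) = (7610) − (6576 + 8D) = +1034 − 8D
Setting this equal to −2534 kJ gives 8D = 3568, so D = 446 kJ/mol.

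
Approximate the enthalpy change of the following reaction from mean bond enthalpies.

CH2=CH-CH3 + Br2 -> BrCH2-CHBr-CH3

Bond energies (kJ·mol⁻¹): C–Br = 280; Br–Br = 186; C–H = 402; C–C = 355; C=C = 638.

Bonds broken (reactants):
  Br–Br: 1 × 186 = 186
  C–C: 1 × 355 = 355
  C–H: 6 × 402 = 2412
  C=C: 1 × 638 = 638
  Σ(broken) = 3591 kJ
Bonds formed (products):
  C–Br: 2 × 280 = 560
  C–C: 2 × 355 = 710
  C–H: 6 × 402 = 2412
  Σ(formed) = 3682 kJ
ΔH = Σ(broken) − Σ(formed) = 3591 − 3682 = −91 kJ

ΔH ≈ −91 kJ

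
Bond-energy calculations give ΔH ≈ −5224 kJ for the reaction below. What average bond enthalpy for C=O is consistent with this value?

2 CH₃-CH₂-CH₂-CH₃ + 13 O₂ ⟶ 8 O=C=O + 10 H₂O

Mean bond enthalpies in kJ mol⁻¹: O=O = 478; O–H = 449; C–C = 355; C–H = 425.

Let D be the C=O bond energy.
Σ(broken) = 6×355 + 20×425 + 13×478 = 16844
Σ(formed) = 16×D + 20×449 = 8980 + 16D
ΔH = Σ(broken) − Σ(formed) = (16844) − (8980 + 16D) = +7864 − 16D
Setting this equal to −5224 kJ gives 16D = 13088, so D = 818 kJ/mol.

D(C=O) ≈ 818 kJ/mol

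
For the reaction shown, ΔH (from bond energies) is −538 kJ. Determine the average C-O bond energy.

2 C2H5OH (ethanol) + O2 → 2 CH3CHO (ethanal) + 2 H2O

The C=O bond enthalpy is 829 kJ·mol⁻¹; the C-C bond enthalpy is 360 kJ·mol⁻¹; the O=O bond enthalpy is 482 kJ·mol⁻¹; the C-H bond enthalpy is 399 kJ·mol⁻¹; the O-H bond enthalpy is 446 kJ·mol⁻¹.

Let D be the C-O bond energy.
Σ(broken) = 2×360 + 10×399 + 2×D + 2×446 + 1×482 = 6084 + 2D
Σ(formed) = 2×360 + 8×399 + 2×829 + 4×446 = 7354
ΔH = Σ(broken) − Σ(formed) = (6084 + 2D) − (7354) = −1270 + 2D
Setting this equal to −538 kJ gives 2D = 732, so D = 366 kJ/mol.

D(C-O) ≈ 366 kJ/mol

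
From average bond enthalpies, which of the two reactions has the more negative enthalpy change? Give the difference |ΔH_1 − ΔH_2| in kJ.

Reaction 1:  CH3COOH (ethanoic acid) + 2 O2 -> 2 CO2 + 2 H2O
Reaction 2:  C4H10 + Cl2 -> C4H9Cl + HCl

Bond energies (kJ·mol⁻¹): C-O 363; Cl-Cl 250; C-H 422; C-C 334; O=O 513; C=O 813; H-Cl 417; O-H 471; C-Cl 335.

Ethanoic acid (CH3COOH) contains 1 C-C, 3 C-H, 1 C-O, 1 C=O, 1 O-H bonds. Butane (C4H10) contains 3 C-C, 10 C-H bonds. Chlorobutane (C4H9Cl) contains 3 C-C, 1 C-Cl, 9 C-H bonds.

Reaction 1, by 783 kJ

Reaction 1:
  Bonds broken (reactants):
    C-C: 1 × 334 = 334
    C-H: 3 × 422 = 1266
    C-O: 1 × 363 = 363
    C=O: 1 × 813 = 813
    O-H: 1 × 471 = 471
    O=O: 2 × 513 = 1026
    Σ(broken) = 4273 kJ
  Bonds formed (products):
    C=O: 4 × 813 = 3252
    O-H: 4 × 471 = 1884
    Σ(formed) = 5136 kJ
  ΔH_1 = 4273 − 5136 = −863 kJ
Reaction 2:
  Bonds broken (reactants):
    C-C: 3 × 334 = 1002
    C-H: 10 × 422 = 4220
    Cl-Cl: 1 × 250 = 250
    Σ(broken) = 5472 kJ
  Bonds formed (products):
    C-C: 3 × 334 = 1002
    C-Cl: 1 × 335 = 335
    C-H: 9 × 422 = 3798
    H-Cl: 1 × 417 = 417
    Σ(formed) = 5552 kJ
  ΔH_2 = 5472 − 5552 = −80 kJ
ΔH_1 − ΔH_2 = −783 kJ, so reaction 1 has the more negative ΔH; |ΔH_1 − ΔH_2| = 783 kJ.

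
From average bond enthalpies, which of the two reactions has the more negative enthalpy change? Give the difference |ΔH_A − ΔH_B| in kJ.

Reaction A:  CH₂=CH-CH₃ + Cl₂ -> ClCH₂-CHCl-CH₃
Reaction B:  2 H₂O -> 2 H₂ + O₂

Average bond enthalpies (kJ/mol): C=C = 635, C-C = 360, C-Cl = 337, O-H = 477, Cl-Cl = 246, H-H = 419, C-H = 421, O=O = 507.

Reaction A:
  Bonds broken (reactants):
    C-C: 1 × 360 = 360
    C-H: 6 × 421 = 2526
    C=C: 1 × 635 = 635
    Cl-Cl: 1 × 246 = 246
    Σ(broken) = 3767 kJ
  Bonds formed (products):
    C-C: 2 × 360 = 720
    C-Cl: 2 × 337 = 674
    C-H: 6 × 421 = 2526
    Σ(formed) = 3920 kJ
  ΔH_A = 3767 − 3920 = −153 kJ
Reaction B:
  Bonds broken (reactants):
    O-H: 4 × 477 = 1908
    Σ(broken) = 1908 kJ
  Bonds formed (products):
    H-H: 2 × 419 = 838
    O=O: 1 × 507 = 507
    Σ(formed) = 1345 kJ
  ΔH_B = 1908 − 1345 = +563 kJ
ΔH_A − ΔH_B = −716 kJ, so reaction A has the more negative ΔH; |ΔH_A − ΔH_B| = 716 kJ.

Reaction A, by 716 kJ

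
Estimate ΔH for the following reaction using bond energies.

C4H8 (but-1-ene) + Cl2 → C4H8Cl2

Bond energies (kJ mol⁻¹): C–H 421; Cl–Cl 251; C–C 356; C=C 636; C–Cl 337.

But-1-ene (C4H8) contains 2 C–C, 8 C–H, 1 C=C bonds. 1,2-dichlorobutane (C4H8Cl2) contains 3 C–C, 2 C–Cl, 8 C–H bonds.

ΔH ≈ −143 kJ

Bonds broken (reactants):
  C–C: 2 × 356 = 712
  C–H: 8 × 421 = 3368
  C=C: 1 × 636 = 636
  Cl–Cl: 1 × 251 = 251
  Σ(broken) = 4967 kJ
Bonds formed (products):
  C–C: 3 × 356 = 1068
  C–Cl: 2 × 337 = 674
  C–H: 8 × 421 = 3368
  Σ(formed) = 5110 kJ
ΔH = Σ(broken) − Σ(formed) = 4967 − 5110 = −143 kJ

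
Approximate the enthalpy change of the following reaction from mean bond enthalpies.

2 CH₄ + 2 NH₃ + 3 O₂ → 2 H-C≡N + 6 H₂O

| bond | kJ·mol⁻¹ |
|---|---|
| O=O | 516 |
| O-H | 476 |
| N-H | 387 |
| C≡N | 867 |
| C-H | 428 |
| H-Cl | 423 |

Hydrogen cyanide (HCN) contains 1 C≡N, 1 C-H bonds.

ΔH ≈ −1008 kJ

Bonds broken (reactants):
  C-H: 8 × 428 = 3424
  N-H: 6 × 387 = 2322
  O=O: 3 × 516 = 1548
  Σ(broken) = 7294 kJ
Bonds formed (products):
  C≡N: 2 × 867 = 1734
  C-H: 2 × 428 = 856
  O-H: 12 × 476 = 5712
  Σ(formed) = 8302 kJ
ΔH = Σ(broken) − Σ(formed) = 7294 − 8302 = −1008 kJ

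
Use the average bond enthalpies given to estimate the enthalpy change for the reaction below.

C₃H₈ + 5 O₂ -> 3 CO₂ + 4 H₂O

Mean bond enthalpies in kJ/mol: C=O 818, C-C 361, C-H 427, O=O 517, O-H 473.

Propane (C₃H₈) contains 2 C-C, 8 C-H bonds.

Bonds broken (reactants):
  C-C: 2 × 361 = 722
  C-H: 8 × 427 = 3416
  O=O: 5 × 517 = 2585
  Σ(broken) = 6723 kJ
Bonds formed (products):
  C=O: 6 × 818 = 4908
  O-H: 8 × 473 = 3784
  Σ(formed) = 8692 kJ
ΔH = Σ(broken) − Σ(formed) = 6723 − 8692 = −1969 kJ

ΔH ≈ −1969 kJ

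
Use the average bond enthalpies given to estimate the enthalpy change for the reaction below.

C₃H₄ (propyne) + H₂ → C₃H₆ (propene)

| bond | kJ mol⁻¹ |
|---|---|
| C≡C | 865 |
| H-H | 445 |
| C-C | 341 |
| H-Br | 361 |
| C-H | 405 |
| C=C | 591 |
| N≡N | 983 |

ΔH ≈ −91 kJ

Bonds broken (reactants):
  C≡C: 1 × 865 = 865
  C-C: 1 × 341 = 341
  C-H: 4 × 405 = 1620
  H-H: 1 × 445 = 445
  Σ(broken) = 3271 kJ
Bonds formed (products):
  C-C: 1 × 341 = 341
  C-H: 6 × 405 = 2430
  C=C: 1 × 591 = 591
  Σ(formed) = 3362 kJ
ΔH = Σ(broken) − Σ(formed) = 3271 − 3362 = −91 kJ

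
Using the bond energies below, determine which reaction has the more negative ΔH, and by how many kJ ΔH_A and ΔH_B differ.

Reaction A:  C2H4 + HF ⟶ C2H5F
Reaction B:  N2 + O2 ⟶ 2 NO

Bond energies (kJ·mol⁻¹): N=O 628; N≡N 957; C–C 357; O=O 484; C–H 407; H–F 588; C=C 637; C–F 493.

Reaction A, by 217 kJ

Reaction A:
  Bonds broken (reactants):
    C–H: 4 × 407 = 1628
    C=C: 1 × 637 = 637
    H–F: 1 × 588 = 588
    Σ(broken) = 2853 kJ
  Bonds formed (products):
    C–C: 1 × 357 = 357
    C–F: 1 × 493 = 493
    C–H: 5 × 407 = 2035
    Σ(formed) = 2885 kJ
  ΔH_A = 2853 − 2885 = −32 kJ
Reaction B:
  Bonds broken (reactants):
    N≡N: 1 × 957 = 957
    O=O: 1 × 484 = 484
    Σ(broken) = 1441 kJ
  Bonds formed (products):
    N=O: 2 × 628 = 1256
    Σ(formed) = 1256 kJ
  ΔH_B = 1441 − 1256 = +185 kJ
ΔH_A − ΔH_B = −217 kJ, so reaction A has the more negative ΔH; |ΔH_A − ΔH_B| = 217 kJ.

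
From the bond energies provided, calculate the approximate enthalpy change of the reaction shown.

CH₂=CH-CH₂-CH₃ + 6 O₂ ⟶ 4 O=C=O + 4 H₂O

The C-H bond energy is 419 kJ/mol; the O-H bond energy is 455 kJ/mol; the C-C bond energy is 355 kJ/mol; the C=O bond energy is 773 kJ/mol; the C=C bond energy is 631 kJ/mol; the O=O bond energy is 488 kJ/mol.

ΔH ≈ −2203 kJ

Bonds broken (reactants):
  C-C: 2 × 355 = 710
  C-H: 8 × 419 = 3352
  C=C: 1 × 631 = 631
  O=O: 6 × 488 = 2928
  Σ(broken) = 7621 kJ
Bonds formed (products):
  C=O: 8 × 773 = 6184
  O-H: 8 × 455 = 3640
  Σ(formed) = 9824 kJ
ΔH = Σ(broken) − Σ(formed) = 7621 − 9824 = −2203 kJ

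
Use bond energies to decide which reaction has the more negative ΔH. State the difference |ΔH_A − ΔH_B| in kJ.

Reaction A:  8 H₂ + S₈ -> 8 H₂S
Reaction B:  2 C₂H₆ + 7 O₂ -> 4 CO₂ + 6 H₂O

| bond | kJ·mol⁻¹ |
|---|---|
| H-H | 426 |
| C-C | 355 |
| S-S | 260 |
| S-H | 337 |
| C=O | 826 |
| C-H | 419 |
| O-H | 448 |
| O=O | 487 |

Reaction B, by 2933 kJ

Reaction A:
  Bonds broken (reactants):
    H-H: 8 × 426 = 3408
    S-S: 8 × 260 = 2080
    Σ(broken) = 5488 kJ
  Bonds formed (products):
    S-H: 16 × 337 = 5392
    Σ(formed) = 5392 kJ
  ΔH_A = 5488 − 5392 = +96 kJ
Reaction B:
  Bonds broken (reactants):
    C-C: 2 × 355 = 710
    C-H: 12 × 419 = 5028
    O=O: 7 × 487 = 3409
    Σ(broken) = 9147 kJ
  Bonds formed (products):
    C=O: 8 × 826 = 6608
    O-H: 12 × 448 = 5376
    Σ(formed) = 11984 kJ
  ΔH_B = 9147 − 11984 = −2837 kJ
ΔH_A − ΔH_B = +2933 kJ, so reaction B has the more negative ΔH; |ΔH_A − ΔH_B| = 2933 kJ.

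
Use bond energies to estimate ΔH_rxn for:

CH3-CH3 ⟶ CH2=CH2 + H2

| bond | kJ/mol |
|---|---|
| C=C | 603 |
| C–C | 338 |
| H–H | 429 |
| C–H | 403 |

ΔH ≈ +112 kJ

Bonds broken (reactants):
  C–C: 1 × 338 = 338
  C–H: 6 × 403 = 2418
  Σ(broken) = 2756 kJ
Bonds formed (products):
  C–H: 4 × 403 = 1612
  C=C: 1 × 603 = 603
  H–H: 1 × 429 = 429
  Σ(formed) = 2644 kJ
ΔH = Σ(broken) − Σ(formed) = 2756 − 2644 = +112 kJ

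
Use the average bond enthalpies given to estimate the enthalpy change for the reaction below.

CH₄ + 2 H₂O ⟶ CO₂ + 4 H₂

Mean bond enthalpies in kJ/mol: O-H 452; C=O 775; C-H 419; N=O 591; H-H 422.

Bonds broken (reactants):
  C-H: 4 × 419 = 1676
  O-H: 4 × 452 = 1808
  Σ(broken) = 3484 kJ
Bonds formed (products):
  C=O: 2 × 775 = 1550
  H-H: 4 × 422 = 1688
  Σ(formed) = 3238 kJ
ΔH = Σ(broken) − Σ(formed) = 3484 − 3238 = +246 kJ

ΔH ≈ +246 kJ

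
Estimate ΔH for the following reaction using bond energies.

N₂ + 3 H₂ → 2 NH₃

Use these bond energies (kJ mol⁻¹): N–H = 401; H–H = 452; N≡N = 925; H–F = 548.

Bonds broken (reactants):
  H–H: 3 × 452 = 1356
  N≡N: 1 × 925 = 925
  Σ(broken) = 2281 kJ
Bonds formed (products):
  N–H: 6 × 401 = 2406
  Σ(formed) = 2406 kJ
ΔH = Σ(broken) − Σ(formed) = 2281 − 2406 = −125 kJ

ΔH ≈ −125 kJ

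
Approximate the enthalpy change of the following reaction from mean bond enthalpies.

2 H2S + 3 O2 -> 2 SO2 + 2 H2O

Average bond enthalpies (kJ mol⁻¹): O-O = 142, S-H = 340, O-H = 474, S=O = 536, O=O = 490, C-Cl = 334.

Bonds broken (reactants):
  O=O: 3 × 490 = 1470
  S-H: 4 × 340 = 1360
  Σ(broken) = 2830 kJ
Bonds formed (products):
  O-H: 4 × 474 = 1896
  S=O: 4 × 536 = 2144
  Σ(formed) = 4040 kJ
ΔH = Σ(broken) − Σ(formed) = 2830 − 4040 = −1210 kJ

ΔH ≈ −1210 kJ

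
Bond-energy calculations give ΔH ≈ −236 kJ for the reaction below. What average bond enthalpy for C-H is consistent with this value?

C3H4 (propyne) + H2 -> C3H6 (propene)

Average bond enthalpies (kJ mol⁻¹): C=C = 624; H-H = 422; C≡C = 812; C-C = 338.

D(C-H) ≈ 423 kJ/mol

Let D be the C-H bond energy.
Σ(broken) = 1×812 + 1×338 + 4×D + 1×422 = 1572 + 4D
Σ(formed) = 1×338 + 6×D + 1×624 = 962 + 6D
ΔH = Σ(broken) − Σ(formed) = (1572 + 4D) − (962 + 6D) = +610 − 2D
Setting this equal to −236 kJ gives 2D = 846, so D = 423 kJ/mol.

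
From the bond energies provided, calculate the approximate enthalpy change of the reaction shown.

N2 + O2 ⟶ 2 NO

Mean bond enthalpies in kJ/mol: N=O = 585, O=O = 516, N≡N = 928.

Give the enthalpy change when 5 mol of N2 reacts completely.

Bonds broken (reactants):
  N≡N: 1 × 928 = 928
  O=O: 1 × 516 = 516
  Σ(broken) = 1444 kJ
Bonds formed (products):
  N=O: 2 × 585 = 1170
  Σ(formed) = 1170 kJ
ΔH = Σ(broken) − Σ(formed) = 1444 − 1170 = +274 kJ
For 5× the reaction as written: 5 × (+274) = +1370 kJ

ΔH = +1370 kJ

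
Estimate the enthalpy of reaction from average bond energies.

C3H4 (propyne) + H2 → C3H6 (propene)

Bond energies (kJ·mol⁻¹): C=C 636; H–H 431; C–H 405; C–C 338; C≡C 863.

ΔH ≈ −152 kJ

Bonds broken (reactants):
  C≡C: 1 × 863 = 863
  C–C: 1 × 338 = 338
  C–H: 4 × 405 = 1620
  H–H: 1 × 431 = 431
  Σ(broken) = 3252 kJ
Bonds formed (products):
  C–C: 1 × 338 = 338
  C–H: 6 × 405 = 2430
  C=C: 1 × 636 = 636
  Σ(formed) = 3404 kJ
ΔH = Σ(broken) − Σ(formed) = 3252 − 3404 = −152 kJ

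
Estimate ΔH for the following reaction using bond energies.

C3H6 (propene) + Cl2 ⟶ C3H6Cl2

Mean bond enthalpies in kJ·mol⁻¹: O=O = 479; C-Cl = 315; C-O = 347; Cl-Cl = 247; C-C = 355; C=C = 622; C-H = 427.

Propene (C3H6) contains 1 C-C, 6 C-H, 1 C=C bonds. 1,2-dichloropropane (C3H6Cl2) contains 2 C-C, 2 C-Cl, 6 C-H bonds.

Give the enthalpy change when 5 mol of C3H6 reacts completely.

Bonds broken (reactants):
  C-C: 1 × 355 = 355
  C-H: 6 × 427 = 2562
  C=C: 1 × 622 = 622
  Cl-Cl: 1 × 247 = 247
  Σ(broken) = 3786 kJ
Bonds formed (products):
  C-C: 2 × 355 = 710
  C-Cl: 2 × 315 = 630
  C-H: 6 × 427 = 2562
  Σ(formed) = 3902 kJ
ΔH = Σ(broken) − Σ(formed) = 3786 − 3902 = −116 kJ
For 5× the reaction as written: 5 × (−116) = −580 kJ

ΔH = −580 kJ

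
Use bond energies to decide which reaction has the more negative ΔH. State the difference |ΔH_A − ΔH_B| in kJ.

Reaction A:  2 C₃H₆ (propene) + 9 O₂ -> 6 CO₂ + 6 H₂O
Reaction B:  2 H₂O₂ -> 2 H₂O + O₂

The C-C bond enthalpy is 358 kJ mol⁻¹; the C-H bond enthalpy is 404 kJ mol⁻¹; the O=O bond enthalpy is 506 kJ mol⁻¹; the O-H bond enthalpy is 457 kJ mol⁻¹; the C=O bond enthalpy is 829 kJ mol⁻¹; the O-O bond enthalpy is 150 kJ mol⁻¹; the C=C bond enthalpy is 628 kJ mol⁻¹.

Reaction A:
  Bonds broken (reactants):
    C-C: 2 × 358 = 716
    C-H: 12 × 404 = 4848
    C=C: 2 × 628 = 1256
    O=O: 9 × 506 = 4554
    Σ(broken) = 11374 kJ
  Bonds formed (products):
    C=O: 12 × 829 = 9948
    O-H: 12 × 457 = 5484
    Σ(formed) = 15432 kJ
  ΔH_A = 11374 − 15432 = −4058 kJ
Reaction B:
  Bonds broken (reactants):
    O-H: 4 × 457 = 1828
    O-O: 2 × 150 = 300
    Σ(broken) = 2128 kJ
  Bonds formed (products):
    O-H: 4 × 457 = 1828
    O=O: 1 × 506 = 506
    Σ(formed) = 2334 kJ
  ΔH_B = 2128 − 2334 = −206 kJ
ΔH_A − ΔH_B = −3852 kJ, so reaction A has the more negative ΔH; |ΔH_A − ΔH_B| = 3852 kJ.

Reaction A, by 3852 kJ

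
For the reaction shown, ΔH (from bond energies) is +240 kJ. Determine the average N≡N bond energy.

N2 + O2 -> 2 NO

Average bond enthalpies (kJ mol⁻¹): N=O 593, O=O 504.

Let D be the N≡N bond energy.
Σ(broken) = 1×D + 1×504 = 504 + D
Σ(formed) = 2×593 = 1186
ΔH = Σ(broken) − Σ(formed) = (504 + D) − (1186) = −682 + D
Setting this equal to +240 kJ gives D = 922 kJ/mol.

D(N≡N) ≈ 922 kJ/mol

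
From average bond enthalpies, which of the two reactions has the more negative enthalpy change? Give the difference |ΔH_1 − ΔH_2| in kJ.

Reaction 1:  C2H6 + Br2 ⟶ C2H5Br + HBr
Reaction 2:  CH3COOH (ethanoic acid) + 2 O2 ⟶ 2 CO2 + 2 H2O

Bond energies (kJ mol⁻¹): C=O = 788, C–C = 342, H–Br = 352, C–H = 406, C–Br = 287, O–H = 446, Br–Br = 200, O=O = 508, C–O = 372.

Reaction 1:
  Bonds broken (reactants):
    Br–Br: 1 × 200 = 200
    C–C: 1 × 342 = 342
    C–H: 6 × 406 = 2436
    Σ(broken) = 2978 kJ
  Bonds formed (products):
    C–Br: 1 × 287 = 287
    C–C: 1 × 342 = 342
    C–H: 5 × 406 = 2030
    H–Br: 1 × 352 = 352
    Σ(formed) = 3011 kJ
  ΔH_1 = 2978 − 3011 = −33 kJ
Reaction 2:
  Bonds broken (reactants):
    C–C: 1 × 342 = 342
    C–H: 3 × 406 = 1218
    C–O: 1 × 372 = 372
    C=O: 1 × 788 = 788
    O–H: 1 × 446 = 446
    O=O: 2 × 508 = 1016
    Σ(broken) = 4182 kJ
  Bonds formed (products):
    C=O: 4 × 788 = 3152
    O–H: 4 × 446 = 1784
    Σ(formed) = 4936 kJ
  ΔH_2 = 4182 − 4936 = −754 kJ
ΔH_1 − ΔH_2 = +721 kJ, so reaction 2 has the more negative ΔH; |ΔH_1 − ΔH_2| = 721 kJ.

Reaction 2, by 721 kJ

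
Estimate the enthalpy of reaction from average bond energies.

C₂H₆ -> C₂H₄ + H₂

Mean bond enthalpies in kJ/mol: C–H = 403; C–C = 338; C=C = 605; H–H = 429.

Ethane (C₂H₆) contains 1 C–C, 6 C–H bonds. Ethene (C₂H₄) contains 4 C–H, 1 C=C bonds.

ΔH ≈ +110 kJ

Bonds broken (reactants):
  C–C: 1 × 338 = 338
  C–H: 6 × 403 = 2418
  Σ(broken) = 2756 kJ
Bonds formed (products):
  C–H: 4 × 403 = 1612
  C=C: 1 × 605 = 605
  H–H: 1 × 429 = 429
  Σ(formed) = 2646 kJ
ΔH = Σ(broken) − Σ(formed) = 2756 − 2646 = +110 kJ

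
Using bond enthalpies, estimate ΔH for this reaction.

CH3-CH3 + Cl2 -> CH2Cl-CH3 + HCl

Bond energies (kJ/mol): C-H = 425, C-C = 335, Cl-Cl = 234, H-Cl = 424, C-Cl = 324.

Bonds broken (reactants):
  C-C: 1 × 335 = 335
  C-H: 6 × 425 = 2550
  Cl-Cl: 1 × 234 = 234
  Σ(broken) = 3119 kJ
Bonds formed (products):
  C-C: 1 × 335 = 335
  C-Cl: 1 × 324 = 324
  C-H: 5 × 425 = 2125
  H-Cl: 1 × 424 = 424
  Σ(formed) = 3208 kJ
ΔH = Σ(broken) − Σ(formed) = 3119 − 3208 = −89 kJ

ΔH ≈ −89 kJ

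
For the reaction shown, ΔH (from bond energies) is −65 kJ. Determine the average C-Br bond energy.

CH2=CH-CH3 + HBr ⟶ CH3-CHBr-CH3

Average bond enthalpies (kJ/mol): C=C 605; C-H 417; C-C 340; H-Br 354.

Let D be the C-Br bond energy.
Σ(broken) = 1×340 + 6×417 + 1×605 + 1×354 = 3801
Σ(formed) = 1×D + 2×340 + 7×417 = 3599 + D
ΔH = Σ(broken) − Σ(formed) = (3801) − (3599 + D) = +202 − D
Setting this equal to −65 kJ gives D = 267 kJ/mol.

D(C-Br) ≈ 267 kJ/mol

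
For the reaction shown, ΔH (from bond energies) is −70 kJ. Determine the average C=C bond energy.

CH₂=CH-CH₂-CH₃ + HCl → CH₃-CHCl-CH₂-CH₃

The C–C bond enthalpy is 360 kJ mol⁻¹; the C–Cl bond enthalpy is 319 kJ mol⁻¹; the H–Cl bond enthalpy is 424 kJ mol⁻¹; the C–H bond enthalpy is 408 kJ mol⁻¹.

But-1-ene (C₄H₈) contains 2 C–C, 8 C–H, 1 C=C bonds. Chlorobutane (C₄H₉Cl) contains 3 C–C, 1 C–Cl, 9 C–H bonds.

D(C=C) ≈ 593 kJ/mol

Let D be the C=C bond energy.
Σ(broken) = 2×360 + 8×408 + 1×D + 1×424 = 4408 + D
Σ(formed) = 3×360 + 1×319 + 9×408 = 5071
ΔH = Σ(broken) − Σ(formed) = (4408 + D) − (5071) = −663 + D
Setting this equal to −70 kJ gives D = 593 kJ/mol.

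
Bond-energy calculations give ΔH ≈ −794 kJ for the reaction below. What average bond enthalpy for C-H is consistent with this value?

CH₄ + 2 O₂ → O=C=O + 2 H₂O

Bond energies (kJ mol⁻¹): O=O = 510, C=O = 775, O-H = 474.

D(C-H) ≈ 408 kJ/mol

Let D be the C-H bond energy.
Σ(broken) = 4×D + 2×510 = 1020 + 4D
Σ(formed) = 2×775 + 4×474 = 3446
ΔH = Σ(broken) − Σ(formed) = (1020 + 4D) − (3446) = −2426 + 4D
Setting this equal to −794 kJ gives 4D = 1632, so D = 408 kJ/mol.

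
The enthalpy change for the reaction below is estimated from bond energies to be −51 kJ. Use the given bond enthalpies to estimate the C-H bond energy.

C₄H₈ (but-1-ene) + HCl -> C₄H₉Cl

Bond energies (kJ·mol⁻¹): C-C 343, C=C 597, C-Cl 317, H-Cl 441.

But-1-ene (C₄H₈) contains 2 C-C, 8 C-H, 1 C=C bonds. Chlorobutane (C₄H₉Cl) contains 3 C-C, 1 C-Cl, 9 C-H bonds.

D(C-H) ≈ 429 kJ/mol

Let D be the C-H bond energy.
Σ(broken) = 2×343 + 8×D + 1×597 + 1×441 = 1724 + 8D
Σ(formed) = 3×343 + 1×317 + 9×D = 1346 + 9D
ΔH = Σ(broken) − Σ(formed) = (1724 + 8D) − (1346 + 9D) = +378 − D
Setting this equal to −51 kJ gives D = 429 kJ/mol.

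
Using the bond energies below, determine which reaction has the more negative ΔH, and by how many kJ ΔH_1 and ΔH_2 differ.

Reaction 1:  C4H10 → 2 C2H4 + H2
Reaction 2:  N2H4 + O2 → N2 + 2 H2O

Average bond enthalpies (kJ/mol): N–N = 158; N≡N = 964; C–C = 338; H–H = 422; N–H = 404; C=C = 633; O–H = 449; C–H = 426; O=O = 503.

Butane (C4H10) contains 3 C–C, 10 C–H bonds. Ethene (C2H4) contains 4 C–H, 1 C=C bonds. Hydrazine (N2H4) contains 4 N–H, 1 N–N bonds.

Reaction 1:
  Bonds broken (reactants):
    C–C: 3 × 338 = 1014
    C–H: 10 × 426 = 4260
    Σ(broken) = 5274 kJ
  Bonds formed (products):
    C–H: 8 × 426 = 3408
    C=C: 2 × 633 = 1266
    H–H: 1 × 422 = 422
    Σ(formed) = 5096 kJ
  ΔH_1 = 5274 − 5096 = +178 kJ
Reaction 2:
  Bonds broken (reactants):
    N–H: 4 × 404 = 1616
    N–N: 1 × 158 = 158
    O=O: 1 × 503 = 503
    Σ(broken) = 2277 kJ
  Bonds formed (products):
    N≡N: 1 × 964 = 964
    O–H: 4 × 449 = 1796
    Σ(formed) = 2760 kJ
  ΔH_2 = 2277 − 2760 = −483 kJ
ΔH_1 − ΔH_2 = +661 kJ, so reaction 2 has the more negative ΔH; |ΔH_1 − ΔH_2| = 661 kJ.

Reaction 2, by 661 kJ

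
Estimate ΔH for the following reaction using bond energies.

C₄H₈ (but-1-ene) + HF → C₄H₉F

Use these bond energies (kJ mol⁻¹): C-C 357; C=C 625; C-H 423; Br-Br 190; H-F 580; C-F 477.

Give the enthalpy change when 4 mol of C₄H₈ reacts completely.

Bonds broken (reactants):
  C-C: 2 × 357 = 714
  C-H: 8 × 423 = 3384
  C=C: 1 × 625 = 625
  H-F: 1 × 580 = 580
  Σ(broken) = 5303 kJ
Bonds formed (products):
  C-C: 3 × 357 = 1071
  C-F: 1 × 477 = 477
  C-H: 9 × 423 = 3807
  Σ(formed) = 5355 kJ
ΔH = Σ(broken) − Σ(formed) = 5303 − 5355 = −52 kJ
For 4× the reaction as written: 4 × (−52) = −208 kJ

ΔH = −208 kJ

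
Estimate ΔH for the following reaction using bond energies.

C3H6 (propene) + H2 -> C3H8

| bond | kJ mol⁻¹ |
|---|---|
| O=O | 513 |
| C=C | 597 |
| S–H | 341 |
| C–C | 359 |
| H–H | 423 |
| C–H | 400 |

ΔH ≈ −139 kJ

Bonds broken (reactants):
  C–C: 1 × 359 = 359
  C–H: 6 × 400 = 2400
  C=C: 1 × 597 = 597
  H–H: 1 × 423 = 423
  Σ(broken) = 3779 kJ
Bonds formed (products):
  C–C: 2 × 359 = 718
  C–H: 8 × 400 = 3200
  Σ(formed) = 3918 kJ
ΔH = Σ(broken) − Σ(formed) = 3779 − 3918 = −139 kJ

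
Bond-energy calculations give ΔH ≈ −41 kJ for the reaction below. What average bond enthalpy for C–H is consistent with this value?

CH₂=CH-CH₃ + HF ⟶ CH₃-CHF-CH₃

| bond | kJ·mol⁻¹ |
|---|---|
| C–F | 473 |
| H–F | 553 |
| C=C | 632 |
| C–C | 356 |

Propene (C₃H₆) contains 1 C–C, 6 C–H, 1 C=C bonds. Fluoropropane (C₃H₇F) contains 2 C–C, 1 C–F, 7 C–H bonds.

D(C–H) ≈ 397 kJ/mol

Let D be the C–H bond energy.
Σ(broken) = 1×356 + 6×D + 1×632 + 1×553 = 1541 + 6D
Σ(formed) = 2×356 + 1×473 + 7×D = 1185 + 7D
ΔH = Σ(broken) − Σ(formed) = (1541 + 6D) − (1185 + 7D) = +356 − D
Setting this equal to −41 kJ gives D = 397 kJ/mol.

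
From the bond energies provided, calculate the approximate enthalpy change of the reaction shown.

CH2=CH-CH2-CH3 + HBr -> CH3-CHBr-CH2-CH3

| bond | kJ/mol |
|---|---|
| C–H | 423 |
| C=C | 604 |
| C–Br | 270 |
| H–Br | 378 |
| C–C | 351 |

Bonds broken (reactants):
  C–C: 2 × 351 = 702
  C–H: 8 × 423 = 3384
  C=C: 1 × 604 = 604
  H–Br: 1 × 378 = 378
  Σ(broken) = 5068 kJ
Bonds formed (products):
  C–Br: 1 × 270 = 270
  C–C: 3 × 351 = 1053
  C–H: 9 × 423 = 3807
  Σ(formed) = 5130 kJ
ΔH = Σ(broken) − Σ(formed) = 5068 − 5130 = −62 kJ

ΔH ≈ −62 kJ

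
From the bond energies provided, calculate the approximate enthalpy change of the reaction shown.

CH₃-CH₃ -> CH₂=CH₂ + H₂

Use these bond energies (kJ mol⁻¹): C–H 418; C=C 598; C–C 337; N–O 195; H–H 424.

Bonds broken (reactants):
  C–C: 1 × 337 = 337
  C–H: 6 × 418 = 2508
  Σ(broken) = 2845 kJ
Bonds formed (products):
  C–H: 4 × 418 = 1672
  C=C: 1 × 598 = 598
  H–H: 1 × 424 = 424
  Σ(formed) = 2694 kJ
ΔH = Σ(broken) − Σ(formed) = 2845 − 2694 = +151 kJ

ΔH ≈ +151 kJ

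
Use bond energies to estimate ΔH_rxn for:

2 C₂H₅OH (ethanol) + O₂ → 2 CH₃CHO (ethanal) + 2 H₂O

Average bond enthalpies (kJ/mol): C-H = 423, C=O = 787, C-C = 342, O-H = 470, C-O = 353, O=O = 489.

ΔH ≈ −473 kJ

Bonds broken (reactants):
  C-C: 2 × 342 = 684
  C-H: 10 × 423 = 4230
  C-O: 2 × 353 = 706
  O-H: 2 × 470 = 940
  O=O: 1 × 489 = 489
  Σ(broken) = 7049 kJ
Bonds formed (products):
  C-C: 2 × 342 = 684
  C-H: 8 × 423 = 3384
  C=O: 2 × 787 = 1574
  O-H: 4 × 470 = 1880
  Σ(formed) = 7522 kJ
ΔH = Σ(broken) − Σ(formed) = 7049 − 7522 = −473 kJ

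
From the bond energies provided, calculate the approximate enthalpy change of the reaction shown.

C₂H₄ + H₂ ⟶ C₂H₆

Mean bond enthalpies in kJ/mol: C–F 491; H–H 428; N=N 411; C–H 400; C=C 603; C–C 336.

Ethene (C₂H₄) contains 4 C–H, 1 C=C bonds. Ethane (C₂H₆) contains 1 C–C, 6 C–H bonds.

Bonds broken (reactants):
  C–H: 4 × 400 = 1600
  C=C: 1 × 603 = 603
  H–H: 1 × 428 = 428
  Σ(broken) = 2631 kJ
Bonds formed (products):
  C–C: 1 × 336 = 336
  C–H: 6 × 400 = 2400
  Σ(formed) = 2736 kJ
ΔH = Σ(broken) − Σ(formed) = 2631 − 2736 = −105 kJ

ΔH ≈ −105 kJ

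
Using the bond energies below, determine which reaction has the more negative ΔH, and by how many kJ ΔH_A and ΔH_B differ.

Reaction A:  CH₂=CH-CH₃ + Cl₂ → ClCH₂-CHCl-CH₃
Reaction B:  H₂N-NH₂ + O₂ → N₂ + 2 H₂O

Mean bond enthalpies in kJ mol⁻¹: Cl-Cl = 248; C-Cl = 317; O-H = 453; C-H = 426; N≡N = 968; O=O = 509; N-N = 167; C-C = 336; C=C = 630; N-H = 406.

Reaction A:
  Bonds broken (reactants):
    C-C: 1 × 336 = 336
    C-H: 6 × 426 = 2556
    C=C: 1 × 630 = 630
    Cl-Cl: 1 × 248 = 248
    Σ(broken) = 3770 kJ
  Bonds formed (products):
    C-C: 2 × 336 = 672
    C-Cl: 2 × 317 = 634
    C-H: 6 × 426 = 2556
    Σ(formed) = 3862 kJ
  ΔH_A = 3770 − 3862 = −92 kJ
Reaction B:
  Bonds broken (reactants):
    N-H: 4 × 406 = 1624
    N-N: 1 × 167 = 167
    O=O: 1 × 509 = 509
    Σ(broken) = 2300 kJ
  Bonds formed (products):
    N≡N: 1 × 968 = 968
    O-H: 4 × 453 = 1812
    Σ(formed) = 2780 kJ
  ΔH_B = 2300 − 2780 = −480 kJ
ΔH_A − ΔH_B = +388 kJ, so reaction B has the more negative ΔH; |ΔH_A − ΔH_B| = 388 kJ.

Reaction B, by 388 kJ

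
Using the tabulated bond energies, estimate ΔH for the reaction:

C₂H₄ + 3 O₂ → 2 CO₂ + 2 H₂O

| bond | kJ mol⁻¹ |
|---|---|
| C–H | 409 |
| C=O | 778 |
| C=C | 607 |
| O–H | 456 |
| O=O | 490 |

ΔH ≈ −1223 kJ

Bonds broken (reactants):
  C–H: 4 × 409 = 1636
  C=C: 1 × 607 = 607
  O=O: 3 × 490 = 1470
  Σ(broken) = 3713 kJ
Bonds formed (products):
  C=O: 4 × 778 = 3112
  O–H: 4 × 456 = 1824
  Σ(formed) = 4936 kJ
ΔH = Σ(broken) − Σ(formed) = 3713 − 4936 = −1223 kJ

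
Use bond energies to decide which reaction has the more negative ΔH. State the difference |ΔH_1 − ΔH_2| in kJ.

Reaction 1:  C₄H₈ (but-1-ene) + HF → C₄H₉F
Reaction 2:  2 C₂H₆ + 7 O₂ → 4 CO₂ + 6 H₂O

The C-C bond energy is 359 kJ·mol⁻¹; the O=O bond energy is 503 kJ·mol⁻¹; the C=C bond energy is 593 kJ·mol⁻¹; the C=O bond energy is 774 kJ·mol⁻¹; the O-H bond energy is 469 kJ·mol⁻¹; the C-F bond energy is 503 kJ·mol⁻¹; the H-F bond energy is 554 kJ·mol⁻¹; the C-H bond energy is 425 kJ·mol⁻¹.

Reaction 1:
  Bonds broken (reactants):
    C-C: 2 × 359 = 718
    C-H: 8 × 425 = 3400
    C=C: 1 × 593 = 593
    H-F: 1 × 554 = 554
    Σ(broken) = 5265 kJ
  Bonds formed (products):
    C-C: 3 × 359 = 1077
    C-F: 1 × 503 = 503
    C-H: 9 × 425 = 3825
    Σ(formed) = 5405 kJ
  ΔH_1 = 5265 − 5405 = −140 kJ
Reaction 2:
  Bonds broken (reactants):
    C-C: 2 × 359 = 718
    C-H: 12 × 425 = 5100
    O=O: 7 × 503 = 3521
    Σ(broken) = 9339 kJ
  Bonds formed (products):
    C=O: 8 × 774 = 6192
    O-H: 12 × 469 = 5628
    Σ(formed) = 11820 kJ
  ΔH_2 = 9339 − 11820 = −2481 kJ
ΔH_1 − ΔH_2 = +2341 kJ, so reaction 2 has the more negative ΔH; |ΔH_1 − ΔH_2| = 2341 kJ.

Reaction 2, by 2341 kJ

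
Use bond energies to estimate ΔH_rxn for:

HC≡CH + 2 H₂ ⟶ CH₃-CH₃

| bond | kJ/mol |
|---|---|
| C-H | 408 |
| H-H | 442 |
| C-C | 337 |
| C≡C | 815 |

ΔH ≈ −270 kJ

Bonds broken (reactants):
  C≡C: 1 × 815 = 815
  C-H: 2 × 408 = 816
  H-H: 2 × 442 = 884
  Σ(broken) = 2515 kJ
Bonds formed (products):
  C-C: 1 × 337 = 337
  C-H: 6 × 408 = 2448
  Σ(formed) = 2785 kJ
ΔH = Σ(broken) − Σ(formed) = 2515 − 2785 = −270 kJ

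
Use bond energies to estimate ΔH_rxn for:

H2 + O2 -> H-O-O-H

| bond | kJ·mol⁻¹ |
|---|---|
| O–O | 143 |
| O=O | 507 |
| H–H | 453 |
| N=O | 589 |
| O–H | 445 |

Bonds broken (reactants):
  H–H: 1 × 453 = 453
  O=O: 1 × 507 = 507
  Σ(broken) = 960 kJ
Bonds formed (products):
  O–H: 2 × 445 = 890
  O–O: 1 × 143 = 143
  Σ(formed) = 1033 kJ
ΔH = Σ(broken) − Σ(formed) = 960 − 1033 = −73 kJ

ΔH ≈ −73 kJ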